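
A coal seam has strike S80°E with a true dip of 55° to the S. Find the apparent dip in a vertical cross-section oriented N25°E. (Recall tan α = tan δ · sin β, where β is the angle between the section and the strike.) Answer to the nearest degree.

The section lies 75° from the strike.
tan(apparent dip) = tan 55° · sin 75° = 1.3795
α = arctan(1.3795) = 54.06°

54°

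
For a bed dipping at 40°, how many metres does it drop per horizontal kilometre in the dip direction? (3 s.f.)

drop per km = 1000 × tan 40° = 1000 × 0.8391

839 m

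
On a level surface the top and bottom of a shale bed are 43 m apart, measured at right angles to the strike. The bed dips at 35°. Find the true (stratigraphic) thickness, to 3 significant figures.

True thickness t = w · sin(dip) = 43 × sin 35°
t = 43 × 0.5736 = 24.664 m

24.7 m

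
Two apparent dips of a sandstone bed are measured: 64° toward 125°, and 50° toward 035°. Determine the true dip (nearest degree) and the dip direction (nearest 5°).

true dip 67°, dip direction 095°

Each apparent-dip line lies in the plane. As unit vectors (x east, y north, z up), v₁ plunges 64°→125° and v₂ plunges 50°→035°.
n = v₁ × v₂ = (0.666, -0.056, 0.282) (taken with n_z > 0).
Dip δ = arctan(|n_h|/n_z) = arctan(0.668/0.282) = 67.1°.
Dip direction = azimuth of (n_x, n_y) = atan2(0.666, -0.056) = 95°.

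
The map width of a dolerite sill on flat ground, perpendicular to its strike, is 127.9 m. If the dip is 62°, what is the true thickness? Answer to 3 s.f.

113 m

True thickness t = w · sin(dip) = 127.9 × sin 62°
t = 127.9 × 0.8829 = 112.929 m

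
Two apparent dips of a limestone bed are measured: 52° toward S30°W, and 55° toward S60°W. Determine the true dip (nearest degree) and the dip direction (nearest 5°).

Each apparent-dip line lies in the plane. As unit vectors (x east, y north, z up), v₁ plunges 52°→S30°W and v₂ plunges 55°→S60°W.
The plane normal is n = v₁ × v₂ ∝ (-0.211, -0.139, 0.177).
Dip δ = arctan(|n_h|/n_z) = arctan(0.253/0.177) = 55.0°.
Dip direction = atan2(-0.211, -0.139) = 237° (azimuth of n's horizontal projection).

true dip 55°, dip direction 235°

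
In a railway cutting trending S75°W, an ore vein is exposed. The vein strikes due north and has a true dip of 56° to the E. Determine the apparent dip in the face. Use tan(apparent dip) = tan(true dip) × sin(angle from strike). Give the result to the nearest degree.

Angle between strike (due north) and section (S75°W): β = 75°.
tan α = tan 56° × sin 75° = 1.4826 × 0.9659 = 1.4320
α = arctan(1.4320) = 55.07°

55°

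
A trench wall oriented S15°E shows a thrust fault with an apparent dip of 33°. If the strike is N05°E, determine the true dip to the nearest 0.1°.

The section is 20° from the strike.
tan(true dip) = tan 33° / sin 20° = 1.8987
δ = arctan(1.8987) = 62.23°

62.2°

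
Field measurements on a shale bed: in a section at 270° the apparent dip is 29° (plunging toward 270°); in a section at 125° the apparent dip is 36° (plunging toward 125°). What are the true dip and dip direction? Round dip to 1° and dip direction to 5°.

true dip 65°, dip direction 195°

The two traces are lines in the plane: v₁ = (sin 270°·cos 29°, cos 270°·cos 29°, −sin 29°), v₂ = (sin 125°·cos 36°, cos 125°·cos 36°, −sin 36°).
n = v₁ × v₂ = (-0.225, -0.835, 0.406) (taken with n_z > 0).
tan δ = √(n_x²+n_y²)/n_z = 0.865/0.406, so δ = 64.9°.
Dip direction = azimuth of (n_x, n_y) = atan2(-0.225, -0.835) = 195°.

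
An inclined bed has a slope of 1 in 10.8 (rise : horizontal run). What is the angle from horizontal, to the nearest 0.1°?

5.3°

tan θ = 1/10.8 = 0.0926
θ = arctan(0.0926) = 5.29°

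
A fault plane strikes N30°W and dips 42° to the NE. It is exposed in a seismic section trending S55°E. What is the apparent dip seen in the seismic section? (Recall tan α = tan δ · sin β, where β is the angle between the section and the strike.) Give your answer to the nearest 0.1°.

20.8°

The strike is N30°W and the section trends S55°E; the acute angle between them is β = 25°.
tan(apparent dip) = tan 42° · sin 25° = 0.3805
α = arctan(0.3805) = 20.83°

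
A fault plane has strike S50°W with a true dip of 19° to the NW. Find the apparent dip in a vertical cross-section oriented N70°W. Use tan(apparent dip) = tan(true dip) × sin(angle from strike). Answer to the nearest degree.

17°

Angle between strike (S50°W) and section (N70°W): β = 60°.
tan α = tan 19° × sin 60° = 0.3443 × 0.8660 = 0.2982
apparent dip = arctan 0.2982 = 16.60°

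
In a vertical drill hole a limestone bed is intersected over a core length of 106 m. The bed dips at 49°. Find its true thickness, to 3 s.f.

69.5 m

True thickness t = h · cos(dip) = 106 × cos 49°
t = 106 × 0.6561 = 69.542 m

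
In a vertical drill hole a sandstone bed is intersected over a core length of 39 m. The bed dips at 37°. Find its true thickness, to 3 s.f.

31.1 m

True thickness t = h · cos(dip) = 39 × cos 37°
t = 39 × 0.7986 = 31.147 m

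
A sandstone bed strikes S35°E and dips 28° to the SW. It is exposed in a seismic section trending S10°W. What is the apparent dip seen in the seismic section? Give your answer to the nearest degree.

The section lies 45° from the strike.
tan α = tan 28° × sin 45° = 0.5317 × 0.7071 = 0.3760
apparent dip = arctan 0.3760 = 20.61°

21°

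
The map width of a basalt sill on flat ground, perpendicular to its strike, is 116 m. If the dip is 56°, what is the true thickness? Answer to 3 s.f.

96.2 m

True thickness t = w · sin(dip) = 116 × sin 56°
t = 116 × 0.8290 = 96.168 m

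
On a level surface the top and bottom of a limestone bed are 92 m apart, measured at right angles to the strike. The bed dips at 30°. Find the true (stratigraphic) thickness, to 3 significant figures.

True thickness t = w · sin(dip) = 92 × sin 30°
t = 92 × 0.5000 = 46.000 m

46.0 m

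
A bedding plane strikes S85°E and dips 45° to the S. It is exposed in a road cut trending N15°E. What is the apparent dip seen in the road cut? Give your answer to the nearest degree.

The strike is S85°E and the section trends N15°E; the acute angle between them is β = 80°.
tan α = tan 45° × sin 80° = 1.0000 × 0.9848 = 0.9848
α = arctan(0.9848) = 44.56°

45°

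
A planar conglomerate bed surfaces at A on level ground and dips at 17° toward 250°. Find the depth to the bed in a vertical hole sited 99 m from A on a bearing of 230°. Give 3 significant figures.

28.4 m

The hole lies 20° from the dip direction, so the down-dip offset is 99 × cos 20° = 93.03 m.
Depth = down-dip offset × tan(dip) = 93.03 × tan 17° = 93.03 × 0.3057
Depth = 28.44 m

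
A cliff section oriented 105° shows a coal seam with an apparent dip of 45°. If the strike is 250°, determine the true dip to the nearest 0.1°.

60.2°

The section is 35° from the strike.
tan δ = tan α / sin β = tan 45° / sin 35° = 1.0000 / 0.5736 = 1.7434
true dip = arctan 1.7434 = 60.16°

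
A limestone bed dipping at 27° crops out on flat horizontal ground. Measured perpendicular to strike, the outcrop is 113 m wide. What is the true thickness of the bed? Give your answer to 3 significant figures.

51.3 m

True thickness t = w · sin(dip) = 113 × sin 27°
t = 113 × 0.4540 = 51.301 m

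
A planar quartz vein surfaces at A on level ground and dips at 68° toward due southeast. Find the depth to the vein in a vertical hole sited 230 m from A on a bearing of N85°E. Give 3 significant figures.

366 m

The hole lies 50° from the dip direction, so the down-dip offset is 230 × cos 50° = 147.84 m.
Depth = down-dip offset × tan(dip) = 147.84 × tan 68° = 147.84 × 2.4751
Depth = 365.92 m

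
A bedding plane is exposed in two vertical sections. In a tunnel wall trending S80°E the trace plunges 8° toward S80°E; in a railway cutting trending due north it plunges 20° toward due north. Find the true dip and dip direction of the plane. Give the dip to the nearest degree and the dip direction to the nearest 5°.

true dip 23°, dip direction 030°

Each apparent-dip line lies in the plane. As unit vectors (x east, y north, z up), v₁ plunges 8°→S80°E and v₂ plunges 20°→due north.
The plane normal is n = v₁ × v₂ ∝ (0.190, 0.334, 0.916).
Dip δ = arctan(|n_h|/n_z) = arctan(0.384/0.916) = 22.7°.
The horizontal component of n points toward azimuth atan2(n_x, n_y) = 30°, the dip direction.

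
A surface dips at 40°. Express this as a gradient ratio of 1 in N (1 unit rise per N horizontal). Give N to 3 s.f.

1 in 1.19

1 : N means tan θ = 1/N, so N = 1/tan 40° = 1/0.8391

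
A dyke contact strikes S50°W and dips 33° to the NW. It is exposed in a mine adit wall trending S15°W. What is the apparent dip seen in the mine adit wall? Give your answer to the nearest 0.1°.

Angle between strike (S50°W) and section (S15°W): β = 35°.
tan α = tan 33° × sin 35° = 0.6494 × 0.5736 = 0.3725
α = arctan(0.3725) = 20.43°

20.4°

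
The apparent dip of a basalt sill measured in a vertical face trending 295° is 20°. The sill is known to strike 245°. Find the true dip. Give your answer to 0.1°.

The section is 50° from the strike.
tan δ = tan α / sin β = tan 20° / sin 50° = 0.3640 / 0.7660 = 0.4751
true dip = arctan 0.4751 = 25.41°

25.4°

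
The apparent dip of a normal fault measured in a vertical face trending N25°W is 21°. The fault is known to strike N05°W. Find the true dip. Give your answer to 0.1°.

β = acute angle between strike N05°W and section N25°W = 20°.
tan δ = tan α / sin β = tan 21° / sin 20° = 0.3839 / 0.3420 = 1.1223
δ = arctan(1.1223) = 48.30°

48.3°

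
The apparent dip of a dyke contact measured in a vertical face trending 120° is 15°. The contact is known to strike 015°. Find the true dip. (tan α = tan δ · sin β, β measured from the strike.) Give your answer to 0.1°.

15.5°

The section is 75° from the strike.
tan(true dip) = tan 15° / sin 75° = 0.2774
true dip = arctan 0.2774 = 15.50°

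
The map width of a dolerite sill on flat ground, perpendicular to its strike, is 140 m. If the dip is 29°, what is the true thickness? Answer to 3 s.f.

True thickness t = w · sin(dip) = 140 × sin 29°
t = 140 × 0.4848 = 67.873 m

67.9 m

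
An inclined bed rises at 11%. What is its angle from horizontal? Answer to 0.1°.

6.3°

tan θ = 11/100 = 0.1100
θ = arctan(0.1100) = 6.28°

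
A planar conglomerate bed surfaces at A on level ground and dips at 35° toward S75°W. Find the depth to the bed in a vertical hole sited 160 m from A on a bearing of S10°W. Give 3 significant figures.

47.3 m

The hole lies 65° from the dip direction, so the down-dip offset is 160 × cos 65° = 67.62 m.
Depth = down-dip offset × tan(dip) = 67.62 × tan 35° = 67.62 × 0.7002
Depth = 47.35 m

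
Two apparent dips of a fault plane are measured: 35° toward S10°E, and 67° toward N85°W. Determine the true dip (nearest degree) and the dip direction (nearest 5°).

true dip 70°, dip direction 245°

The two traces are lines in the plane: v₁ = (sin 170°·cos 35°, cos 170°·cos 35°, −sin 35°), v₂ = (sin 275°·cos 67°, cos 275°·cos 67°, −sin 67°).
Cross product v₁ × v₂ gives the pole to the plane: n ∝ (-0.762, -0.354, 0.309).
Dip δ = arctan(|n_h|/n_z) = arctan(0.840/0.309) = 69.8°.
Dip direction = atan2(-0.762, -0.354) = 245° (azimuth of n's horizontal projection).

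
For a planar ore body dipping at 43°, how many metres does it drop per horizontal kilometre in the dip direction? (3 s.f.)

933 m

drop per km = 1000 × tan 43° = 1000 × 0.9325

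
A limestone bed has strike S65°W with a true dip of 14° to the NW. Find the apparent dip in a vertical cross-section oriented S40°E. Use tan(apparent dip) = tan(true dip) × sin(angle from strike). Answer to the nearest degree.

14°

The strike is S65°W and the section trends S40°E; the acute angle between them is β = 75°.
tan(apparent dip) = tan 14° · sin 75° = 0.2408
apparent dip = arctan 0.2408 = 13.54°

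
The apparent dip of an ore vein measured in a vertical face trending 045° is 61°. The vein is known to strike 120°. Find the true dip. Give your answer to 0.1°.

61.8°

β = acute angle between strike 120° and section 045° = 75°.
tan δ = tan α / sin β = tan 61° / sin 75° = 1.8040 / 0.9659 = 1.8677
true dip = arctan 1.8677 = 61.83°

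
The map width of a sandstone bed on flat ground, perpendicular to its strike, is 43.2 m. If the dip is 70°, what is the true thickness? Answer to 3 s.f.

True thickness t = w · sin(dip) = 43.2 × sin 70°
t = 43.2 × 0.9397 = 40.595 m

40.6 m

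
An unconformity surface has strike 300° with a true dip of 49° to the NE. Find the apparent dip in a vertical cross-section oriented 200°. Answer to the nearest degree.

The strike is 300° and the section trends 200°; the acute angle between them is β = 80°.
tan α = tan 49° × sin 80° = 1.1504 × 0.9848 = 1.1329
α = arctan(1.1329) = 48.57°

49°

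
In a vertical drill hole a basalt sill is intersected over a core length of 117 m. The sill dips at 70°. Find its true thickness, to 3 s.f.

True thickness t = h · cos(dip) = 117 × cos 70°
t = 117 × 0.3420 = 40.016 m

40.0 m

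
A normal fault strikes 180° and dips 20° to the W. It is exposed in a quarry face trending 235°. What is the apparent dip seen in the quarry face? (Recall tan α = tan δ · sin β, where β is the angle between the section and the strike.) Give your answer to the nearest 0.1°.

16.6°

Angle between strike (180°) and section (235°): β = 55°.
tan α = tan 20° × sin 55° = 0.3640 × 0.8192 = 0.2981
α = arctan(0.2981) = 16.60°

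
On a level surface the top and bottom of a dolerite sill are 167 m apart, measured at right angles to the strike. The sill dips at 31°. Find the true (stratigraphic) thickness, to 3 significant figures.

True thickness t = w · sin(dip) = 167 × sin 31°
t = 167 × 0.5150 = 86.011 m

86.0 m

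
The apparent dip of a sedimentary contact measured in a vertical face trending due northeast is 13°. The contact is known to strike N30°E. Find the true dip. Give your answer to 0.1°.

41.7°

The section is 15° from the strike.
tan(true dip) = tan 13° / sin 15° = 0.8920
δ = arctan(0.8920) = 41.73°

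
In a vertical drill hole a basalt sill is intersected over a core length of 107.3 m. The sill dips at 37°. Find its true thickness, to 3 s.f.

True thickness t = h · cos(dip) = 107.3 × cos 37°
t = 107.3 × 0.7986 = 85.694 m

85.7 m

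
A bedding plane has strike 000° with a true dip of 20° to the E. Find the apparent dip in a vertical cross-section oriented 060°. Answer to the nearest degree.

17°

Angle between strike (000°) and section (060°): β = 60°.
tan α = tan 20° × sin 60° = 0.3640 × 0.8660 = 0.3152
apparent dip = arctan 0.3152 = 17.50°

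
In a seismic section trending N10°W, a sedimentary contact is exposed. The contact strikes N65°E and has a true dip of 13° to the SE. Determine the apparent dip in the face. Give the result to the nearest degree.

Angle between strike (N65°E) and section (N10°W): β = 75°.
tan(apparent dip) = tan 13° · sin 75° = 0.2230
apparent dip = arctan 0.2230 = 12.57°

13°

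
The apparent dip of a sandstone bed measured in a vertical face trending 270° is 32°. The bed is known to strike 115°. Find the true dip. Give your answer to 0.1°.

55.9°

The section is 25° from the strike.
tan(true dip) = tan 32° / sin 25° = 1.4786
true dip = arctan 1.4786 = 55.93°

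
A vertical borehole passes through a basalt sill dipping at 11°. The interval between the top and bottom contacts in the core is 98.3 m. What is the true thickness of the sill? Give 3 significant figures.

96.5 m

True thickness t = h · cos(dip) = 98.3 × cos 11°
t = 98.3 × 0.9816 = 96.494 m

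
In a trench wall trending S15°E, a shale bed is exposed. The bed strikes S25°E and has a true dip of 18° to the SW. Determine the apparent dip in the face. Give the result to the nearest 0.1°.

The section lies 10° from the strike.
tan α = tan 18° × sin 10° = 0.3249 × 0.1736 = 0.0564
apparent dip = arctan 0.0564 = 3.23°

3.2°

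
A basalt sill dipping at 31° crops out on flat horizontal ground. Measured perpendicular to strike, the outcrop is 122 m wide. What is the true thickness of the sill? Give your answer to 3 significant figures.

True thickness t = w · sin(dip) = 122 × sin 31°
t = 122 × 0.5150 = 62.835 m

62.8 m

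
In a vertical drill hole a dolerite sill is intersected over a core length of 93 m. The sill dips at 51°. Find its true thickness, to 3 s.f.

58.5 m

True thickness t = h · cos(dip) = 93 × cos 51°
t = 93 × 0.6293 = 58.527 m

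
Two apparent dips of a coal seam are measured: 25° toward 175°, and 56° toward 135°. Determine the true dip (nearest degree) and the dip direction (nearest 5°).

true dip 61°, dip direction 100°

Represent each trace as a vector plunging at its apparent dip toward its trend (east-north-up frame): v₁ = (0.079, -0.903, -0.423), v₂ = (0.395, -0.395, -0.829).
n = v₁ × v₂ = (0.581, -0.102, 0.326) (taken with n_z > 0).
tan δ = √(n_x²+n_y²)/n_z = 0.590/0.326, so δ = 61.1°.
Dip direction = atan2(0.581, -0.102) = 100° (azimuth of n's horizontal projection).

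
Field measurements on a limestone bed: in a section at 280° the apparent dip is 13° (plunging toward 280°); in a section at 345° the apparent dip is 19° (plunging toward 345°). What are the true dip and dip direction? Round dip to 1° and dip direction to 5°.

Represent each trace as a vector plunging at its apparent dip toward its trend (east-north-up frame): v₁ = (-0.960, 0.169, -0.225), v₂ = (-0.245, 0.913, -0.326).
n = v₁ × v₂ = (-0.150, 0.257, 0.835) (taken with n_z > 0).
tan δ = √(n_x²+n_y²)/n_z = 0.298/0.835, so δ = 19.6°.
Dip direction = azimuth of (n_x, n_y) = atan2(-0.150, 0.257) = 330°.

true dip 20°, dip direction 330°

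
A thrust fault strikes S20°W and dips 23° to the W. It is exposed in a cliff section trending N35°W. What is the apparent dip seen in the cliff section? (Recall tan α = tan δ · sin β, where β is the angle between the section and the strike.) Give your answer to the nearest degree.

The section lies 55° from the strike.
tan(apparent dip) = tan 23° · sin 55° = 0.3477
α = arctan(0.3477) = 19.17°

19°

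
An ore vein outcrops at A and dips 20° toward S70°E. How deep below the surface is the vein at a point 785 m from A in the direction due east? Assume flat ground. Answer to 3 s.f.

The hole lies 20° from the dip direction, so the down-dip offset is 785 × cos 20° = 737.66 m.
Depth = down-dip offset × tan(dip) = 737.66 × tan 20° = 737.66 × 0.3640
Depth = 268.49 m

268 m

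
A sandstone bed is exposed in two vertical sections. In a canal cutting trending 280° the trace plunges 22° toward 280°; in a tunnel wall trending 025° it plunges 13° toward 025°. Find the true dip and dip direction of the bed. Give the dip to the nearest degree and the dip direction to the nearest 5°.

Each apparent-dip line lies in the plane. As unit vectors (x east, y north, z up), v₁ plunges 22°→280° and v₂ plunges 13°→025°.
The plane normal is n = v₁ × v₂ ∝ (-0.295, 0.360, 0.873).
True dip = arccos(n_z / |n|) = arccos(0.8826) = 28.0°.
The horizontal component of n points toward azimuth atan2(n_x, n_y) = 321°, the dip direction.

true dip 28°, dip direction 320°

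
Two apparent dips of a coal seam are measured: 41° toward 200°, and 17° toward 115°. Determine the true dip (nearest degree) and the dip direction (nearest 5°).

Each apparent-dip line lies in the plane. As unit vectors (x east, y north, z up), v₁ plunges 41°→200° and v₂ plunges 17°→115°.
n = v₁ × v₂ = (-0.058, -0.644, 0.719) (taken with n_z > 0).
Dip δ = arctan(|n_h|/n_z) = arctan(0.647/0.719) = 42.0°.
Dip direction = azimuth of (n_x, n_y) = atan2(-0.058, -0.644) = 185°.

true dip 42°, dip direction 185°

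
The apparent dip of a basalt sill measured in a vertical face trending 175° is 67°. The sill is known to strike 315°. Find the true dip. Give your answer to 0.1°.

74.7°

The section is 40° from the strike.
tan δ = tan α / sin β = tan 67° / sin 40° = 2.3559 / 0.6428 = 3.6651
true dip = arctan 3.6651 = 74.74°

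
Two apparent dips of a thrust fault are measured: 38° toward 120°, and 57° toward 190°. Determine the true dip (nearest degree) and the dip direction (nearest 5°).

true dip 57°, dip direction 180°

Each apparent-dip line lies in the plane. As unit vectors (x east, y north, z up), v₁ plunges 38°→120° and v₂ plunges 57°→190°.
Cross product v₁ × v₂ gives the pole to the plane: n ∝ (-0.000, -0.631, 0.403).
tan δ = √(n_x²+n_y²)/n_z = 0.631/0.403, so δ = 57.4°.
Dip direction = atan2(-0.000, -0.631) = 180° (azimuth of n's horizontal projection).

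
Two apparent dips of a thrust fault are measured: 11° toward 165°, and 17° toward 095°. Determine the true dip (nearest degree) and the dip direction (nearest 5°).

true dip 18°, dip direction 110°

The two traces are lines in the plane: v₁ = (sin 165°·cos 11°, cos 165°·cos 11°, −sin 11°), v₂ = (sin 95°·cos 17°, cos 95°·cos 17°, −sin 17°).
n = v₁ × v₂ = (0.261, -0.107, 0.882) (taken with n_z > 0).
True dip = arccos(n_z / |n|) = arccos(0.9523) = 17.8°.
The horizontal component of n points toward azimuth atan2(n_x, n_y) = 112°, the dip direction.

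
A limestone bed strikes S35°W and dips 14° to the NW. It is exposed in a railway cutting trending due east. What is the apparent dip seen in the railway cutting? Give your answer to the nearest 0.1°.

The section lies 55° from the strike.
tan(apparent dip) = tan 14° · sin 55° = 0.2042
apparent dip = arctan 0.2042 = 11.54°

11.5°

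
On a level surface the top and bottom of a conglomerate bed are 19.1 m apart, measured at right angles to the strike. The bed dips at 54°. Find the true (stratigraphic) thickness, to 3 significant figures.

True thickness t = w · sin(dip) = 19.1 × sin 54°
t = 19.1 × 0.8090 = 15.452 m

15.5 m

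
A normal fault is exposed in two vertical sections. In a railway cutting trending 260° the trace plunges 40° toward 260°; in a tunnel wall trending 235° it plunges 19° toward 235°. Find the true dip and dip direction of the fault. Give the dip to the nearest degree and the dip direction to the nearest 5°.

Each apparent-dip line lies in the plane. As unit vectors (x east, y north, z up), v₁ plunges 40°→260° and v₂ plunges 19°→235°.
The plane normal is n = v₁ × v₂ ∝ (-0.305, 0.252, 0.306).
Dip δ = arctan(|n_h|/n_z) = arctan(0.396/0.306) = 52.3°.
Dip direction = azimuth of (n_x, n_y) = atan2(-0.305, 0.252) = 310°.

true dip 52°, dip direction 310°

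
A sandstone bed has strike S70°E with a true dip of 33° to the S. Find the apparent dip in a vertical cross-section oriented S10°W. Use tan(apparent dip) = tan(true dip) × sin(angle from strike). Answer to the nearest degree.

The strike is S70°E and the section trends S10°W; the acute angle between them is β = 80°.
tan(apparent dip) = tan 33° · sin 80° = 0.6395
apparent dip = arctan 0.6395 = 32.60°

33°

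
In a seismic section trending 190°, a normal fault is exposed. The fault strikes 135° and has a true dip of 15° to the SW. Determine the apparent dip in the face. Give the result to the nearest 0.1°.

The section lies 55° from the strike.
tan α = tan 15° × sin 55° = 0.2679 × 0.8192 = 0.2195
apparent dip = arctan 0.2195 = 12.38°

12.4°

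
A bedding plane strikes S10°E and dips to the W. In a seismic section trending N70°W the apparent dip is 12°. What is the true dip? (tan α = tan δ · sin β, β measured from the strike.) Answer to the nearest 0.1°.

The section is 60° from the strike.
tan(true dip) = tan 12° / sin 60° = 0.2454
δ = arctan(0.2454) = 13.79°

13.8°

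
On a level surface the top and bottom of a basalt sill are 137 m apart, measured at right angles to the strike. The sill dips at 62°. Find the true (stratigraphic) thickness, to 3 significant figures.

True thickness t = w · sin(dip) = 137 × sin 62°
t = 137 × 0.8829 = 120.964 m

121 m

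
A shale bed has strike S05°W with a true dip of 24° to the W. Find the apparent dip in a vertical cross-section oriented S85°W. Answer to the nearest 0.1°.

23.7°

The section lies 80° from the strike.
tan(apparent dip) = tan 24° · sin 80° = 0.4385
α = arctan(0.4385) = 23.68°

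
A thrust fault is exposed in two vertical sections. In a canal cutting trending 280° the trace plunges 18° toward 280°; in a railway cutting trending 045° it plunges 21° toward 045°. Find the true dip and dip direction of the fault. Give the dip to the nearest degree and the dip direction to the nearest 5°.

true dip 38°, dip direction 345°

Each apparent-dip line lies in the plane. As unit vectors (x east, y north, z up), v₁ plunges 18°→280° and v₂ plunges 21°→045°.
Cross product v₁ × v₂ gives the pole to the plane: n ∝ (-0.145, 0.540, 0.727).
Dip δ = arctan(|n_h|/n_z) = arctan(0.559/0.727) = 37.5°.
Dip direction = azimuth of (n_x, n_y) = atan2(-0.145, 0.540) = 345°.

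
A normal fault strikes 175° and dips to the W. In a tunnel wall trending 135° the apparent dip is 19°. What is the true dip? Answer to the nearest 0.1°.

28.2°

β = acute angle between strike 175° and section 135° = 40°.
tan δ = tan α / sin β = tan 19° / sin 40° = 0.3443 / 0.6428 = 0.5357
true dip = arctan 0.5357 = 28.18°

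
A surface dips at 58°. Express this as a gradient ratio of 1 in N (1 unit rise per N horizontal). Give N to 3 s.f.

1 in 0.625

1 : N means tan θ = 1/N, so N = 1/tan 58° = 1/1.6003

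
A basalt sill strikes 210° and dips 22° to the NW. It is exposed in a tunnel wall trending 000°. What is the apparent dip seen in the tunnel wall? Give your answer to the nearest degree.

11°

The section lies 30° from the strike.
tan α = tan 22° × sin 30° = 0.4040 × 0.5000 = 0.2020
α = arctan(0.2020) = 11.42°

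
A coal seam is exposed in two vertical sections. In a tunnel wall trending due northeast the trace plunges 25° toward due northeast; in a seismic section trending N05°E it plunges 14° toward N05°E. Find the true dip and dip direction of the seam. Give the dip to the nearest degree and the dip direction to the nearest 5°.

true dip 26°, dip direction 065°

Represent each trace as a vector plunging at its apparent dip toward its trend (east-north-up frame): v₁ = (0.641, 0.641, -0.423), v₂ = (0.085, 0.967, -0.242).
The plane normal is n = v₁ × v₂ ∝ (0.253, 0.119, 0.565).
True dip = arccos(n_z / |n|) = arccos(0.8960) = 26.4°.
The horizontal component of n points toward azimuth atan2(n_x, n_y) = 65°, the dip direction.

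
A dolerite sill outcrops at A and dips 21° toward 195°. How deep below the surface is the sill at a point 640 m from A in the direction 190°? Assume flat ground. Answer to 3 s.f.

The hole lies 5° from the dip direction, so the down-dip offset is 640 × cos 5° = 637.56 m.
Depth = down-dip offset × tan(dip) = 637.56 × tan 21° = 637.56 × 0.3839
Depth = 244.74 m

245 m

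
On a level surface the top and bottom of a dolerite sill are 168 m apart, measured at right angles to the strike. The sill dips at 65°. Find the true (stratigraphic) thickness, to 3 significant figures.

152 m

True thickness t = w · sin(dip) = 168 × sin 65°
t = 168 × 0.9063 = 152.260 m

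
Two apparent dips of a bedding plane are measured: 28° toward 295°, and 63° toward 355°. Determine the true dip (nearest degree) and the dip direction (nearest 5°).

true dip 64°, dip direction 010°

The two traces are lines in the plane: v₁ = (sin 295°·cos 28°, cos 295°·cos 28°, −sin 28°), v₂ = (sin 355°·cos 63°, cos 355°·cos 63°, −sin 63°).
Cross product v₁ × v₂ gives the pole to the plane: n ∝ (0.120, 0.694, 0.347).
True dip = arccos(n_z / |n|) = arccos(0.4419) = 63.8°.
Dip direction = atan2(0.120, 0.694) = 10° (azimuth of n's horizontal projection).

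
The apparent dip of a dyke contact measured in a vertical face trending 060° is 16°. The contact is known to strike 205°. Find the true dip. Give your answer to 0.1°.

26.6°

β = acute angle between strike 205° and section 060° = 35°.
tan(true dip) = tan 16° / sin 35° = 0.4999
δ = arctan(0.4999) = 26.56°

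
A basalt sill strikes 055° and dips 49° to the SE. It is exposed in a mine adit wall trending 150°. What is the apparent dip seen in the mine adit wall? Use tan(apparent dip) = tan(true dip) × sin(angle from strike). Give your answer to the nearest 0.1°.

48.9°

The strike is 055° and the section trends 150°; the acute angle between them is β = 85°.
tan(apparent dip) = tan 49° · sin 85° = 1.1460
α = arctan(1.1460) = 48.89°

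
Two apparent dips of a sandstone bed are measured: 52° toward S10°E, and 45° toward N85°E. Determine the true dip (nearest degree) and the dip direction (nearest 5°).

The two traces are lines in the plane: v₁ = (sin 170°·cos 52°, cos 170°·cos 52°, −sin 52°), v₂ = (sin 85°·cos 45°, cos 85°·cos 45°, −sin 45°).
Cross product v₁ × v₂ gives the pole to the plane: n ∝ (0.477, -0.479, 0.434).
True dip = arccos(n_z / |n|) = arccos(0.5397) = 57.3°.
Dip direction = atan2(0.477, -0.479) = 135° (azimuth of n's horizontal projection).

true dip 57°, dip direction 135°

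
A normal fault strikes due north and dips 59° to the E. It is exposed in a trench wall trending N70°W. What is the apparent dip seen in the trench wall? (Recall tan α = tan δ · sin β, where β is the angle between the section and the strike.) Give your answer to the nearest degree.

57°

Angle between strike (due north) and section (N70°W): β = 70°.
tan α = tan 59° × sin 70° = 1.6643 × 0.9397 = 1.5639
apparent dip = arctan 1.5639 = 57.40°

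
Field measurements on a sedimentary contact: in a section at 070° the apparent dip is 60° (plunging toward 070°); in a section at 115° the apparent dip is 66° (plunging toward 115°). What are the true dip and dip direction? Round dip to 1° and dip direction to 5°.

true dip 66°, dip direction 110°

Each apparent-dip line lies in the plane. As unit vectors (x east, y north, z up), v₁ plunges 60°→070° and v₂ plunges 66°→115°.
n = v₁ × v₂ = (0.305, -0.110, 0.144) (taken with n_z > 0).
Dip δ = arctan(|n_h|/n_z) = arctan(0.324/0.144) = 66.1°.
Dip direction = atan2(0.305, -0.110) = 110° (azimuth of n's horizontal projection).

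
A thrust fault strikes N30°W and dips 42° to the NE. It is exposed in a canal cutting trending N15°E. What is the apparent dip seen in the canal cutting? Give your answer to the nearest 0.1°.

32.5°

The strike is N30°W and the section trends N15°E; the acute angle between them is β = 45°.
tan α = tan 42° × sin 45° = 0.9004 × 0.7071 = 0.6367
apparent dip = arctan 0.6367 = 32.48°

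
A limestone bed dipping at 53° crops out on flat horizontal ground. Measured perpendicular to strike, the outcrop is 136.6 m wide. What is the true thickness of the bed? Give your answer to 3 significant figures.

109 m

True thickness t = w · sin(dip) = 136.6 × sin 53°
t = 136.6 × 0.7986 = 109.094 m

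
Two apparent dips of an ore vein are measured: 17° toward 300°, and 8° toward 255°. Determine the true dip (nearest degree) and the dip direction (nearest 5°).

Each apparent-dip line lies in the plane. As unit vectors (x east, y north, z up), v₁ plunges 17°→300° and v₂ plunges 8°→255°.
The plane normal is n = v₁ × v₂ ∝ (-0.141, 0.164, 0.670).
tan δ = √(n_x²+n_y²)/n_z = 0.217/0.670, so δ = 17.9°.
Dip direction = atan2(-0.141, 0.164) = 319° (azimuth of n's horizontal projection).

true dip 18°, dip direction 320°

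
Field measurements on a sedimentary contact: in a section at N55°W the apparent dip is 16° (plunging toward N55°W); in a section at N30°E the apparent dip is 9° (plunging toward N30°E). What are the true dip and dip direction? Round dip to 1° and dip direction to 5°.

true dip 18°, dip direction 330°

Represent each trace as a vector plunging at its apparent dip toward its trend (east-north-up frame): v₁ = (-0.787, 0.551, -0.276), v₂ = (0.494, 0.855, -0.156).
Cross product v₁ × v₂ gives the pole to the plane: n ∝ (-0.150, 0.259, 0.946).
Dip δ = arctan(|n_h|/n_z) = arctan(0.299/0.946) = 17.6°.
Dip direction = atan2(-0.150, 0.259) = 330° (azimuth of n's horizontal projection).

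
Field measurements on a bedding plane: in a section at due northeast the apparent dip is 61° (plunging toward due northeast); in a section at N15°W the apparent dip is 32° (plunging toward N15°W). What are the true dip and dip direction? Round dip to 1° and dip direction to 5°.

true dip 61°, dip direction 055°

Each apparent-dip line lies in the plane. As unit vectors (x east, y north, z up), v₁ plunges 61°→due northeast and v₂ plunges 32°→N15°W.
n = v₁ × v₂ = (0.535, 0.374, 0.356) (taken with n_z > 0).
tan δ = √(n_x²+n_y²)/n_z = 0.652/0.356, so δ = 61.4°.
The horizontal component of n points toward azimuth atan2(n_x, n_y) = 55°, the dip direction.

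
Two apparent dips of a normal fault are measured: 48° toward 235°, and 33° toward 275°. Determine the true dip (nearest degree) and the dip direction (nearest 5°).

true dip 49°, dip direction 220°

Each apparent-dip line lies in the plane. As unit vectors (x east, y north, z up), v₁ plunges 48°→235° and v₂ plunges 33°→275°.
The plane normal is n = v₁ × v₂ ∝ (-0.263, -0.322, 0.361).
True dip = arccos(n_z / |n|) = arccos(0.6549) = 49.1°.
Dip direction = azimuth of (n_x, n_y) = atan2(-0.263, -0.322) = 219°.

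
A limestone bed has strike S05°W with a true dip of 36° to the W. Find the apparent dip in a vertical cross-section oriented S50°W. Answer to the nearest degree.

27°

Angle between strike (S05°W) and section (S50°W): β = 45°.
tan(apparent dip) = tan 36° · sin 45° = 0.5137
apparent dip = arctan 0.5137 = 27.19°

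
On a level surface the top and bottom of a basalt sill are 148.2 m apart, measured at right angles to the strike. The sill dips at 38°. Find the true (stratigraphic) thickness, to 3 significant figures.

91.2 m

True thickness t = w · sin(dip) = 148.2 × sin 38°
t = 148.2 × 0.6157 = 91.241 m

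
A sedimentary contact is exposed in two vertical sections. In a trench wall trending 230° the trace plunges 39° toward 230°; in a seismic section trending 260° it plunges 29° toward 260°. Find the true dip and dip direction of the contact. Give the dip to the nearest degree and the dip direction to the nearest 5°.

true dip 41°, dip direction 210°

Each apparent-dip line lies in the plane. As unit vectors (x east, y north, z up), v₁ plunges 39°→230° and v₂ plunges 29°→260°.
The plane normal is n = v₁ × v₂ ∝ (-0.147, -0.253, 0.340).
True dip = arccos(n_z / |n|) = arccos(0.7576) = 40.7°.
The horizontal component of n points toward azimuth atan2(n_x, n_y) = 210°, the dip direction.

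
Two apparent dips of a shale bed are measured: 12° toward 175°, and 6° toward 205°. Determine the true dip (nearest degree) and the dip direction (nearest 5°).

true dip 15°, dip direction 140°

The two traces are lines in the plane: v₁ = (sin 175°·cos 12°, cos 175°·cos 12°, −sin 12°), v₂ = (sin 205°·cos 6°, cos 205°·cos 6°, −sin 6°).
Cross product v₁ × v₂ gives the pole to the plane: n ∝ (0.086, -0.096, 0.486).
True dip = arccos(n_z / |n|) = arccos(0.9667) = 14.8°.
Dip direction = azimuth of (n_x, n_y) = atan2(0.086, -0.096) = 138°.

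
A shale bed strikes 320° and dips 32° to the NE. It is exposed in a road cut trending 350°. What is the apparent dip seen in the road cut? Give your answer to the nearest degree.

Angle between strike (320°) and section (350°): β = 30°.
tan(apparent dip) = tan 32° · sin 30° = 0.3124
apparent dip = arctan 0.3124 = 17.35°

17°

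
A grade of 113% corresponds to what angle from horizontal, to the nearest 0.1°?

tan θ = 113/100 = 1.1300
θ = arctan(1.1300) = 48.49°

48.5°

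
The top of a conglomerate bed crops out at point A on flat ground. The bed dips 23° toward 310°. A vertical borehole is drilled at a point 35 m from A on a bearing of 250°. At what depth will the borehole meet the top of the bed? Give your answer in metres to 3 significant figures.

7.43 m

The hole lies 60° from the dip direction, so the down-dip offset is 35 × cos 60° = 17.50 m.
Depth = down-dip offset × tan(dip) = 17.50 × tan 23° = 17.50 × 0.4245
Depth = 7.43 m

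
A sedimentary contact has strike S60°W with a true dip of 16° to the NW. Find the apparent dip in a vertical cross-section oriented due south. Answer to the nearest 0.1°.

Angle between strike (S60°W) and section (due south): β = 60°.
tan(apparent dip) = tan 16° · sin 60° = 0.2483
apparent dip = arctan 0.2483 = 13.95°

13.9°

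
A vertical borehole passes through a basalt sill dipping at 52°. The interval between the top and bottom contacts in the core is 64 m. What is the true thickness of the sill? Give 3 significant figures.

39.4 m

True thickness t = h · cos(dip) = 64 × cos 52°
t = 64 × 0.6157 = 39.402 m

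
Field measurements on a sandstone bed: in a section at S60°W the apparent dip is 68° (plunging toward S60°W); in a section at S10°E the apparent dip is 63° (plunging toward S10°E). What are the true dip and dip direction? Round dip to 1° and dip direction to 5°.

true dip 70°, dip direction 215°

Represent each trace as a vector plunging at its apparent dip toward its trend (east-north-up frame): v₁ = (-0.324, -0.187, -0.927), v₂ = (0.079, -0.447, -0.891).
Cross product v₁ × v₂ gives the pole to the plane: n ∝ (-0.248, -0.362, 0.160).
tan δ = √(n_x²+n_y²)/n_z = 0.439/0.160, so δ = 70.0°.
The horizontal component of n points toward azimuth atan2(n_x, n_y) = 214°, the dip direction.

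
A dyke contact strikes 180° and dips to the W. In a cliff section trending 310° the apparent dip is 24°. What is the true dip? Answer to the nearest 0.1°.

β = acute angle between strike 180° and section 310° = 50°.
tan δ = tan α / sin β = tan 24° / sin 50° = 0.4452 / 0.7660 = 0.5812
true dip = arctan 0.5812 = 30.17°

30.2°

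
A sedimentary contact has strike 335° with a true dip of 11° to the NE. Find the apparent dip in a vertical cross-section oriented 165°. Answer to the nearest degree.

2°

The strike is 335° and the section trends 165°; the acute angle between them is β = 10°.
tan α = tan 11° × sin 10° = 0.1944 × 0.1736 = 0.0338
apparent dip = arctan 0.0338 = 1.93°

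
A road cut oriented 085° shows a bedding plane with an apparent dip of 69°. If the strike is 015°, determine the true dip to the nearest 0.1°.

70.2°

β = acute angle between strike 015° and section 085° = 70°.
tan(true dip) = tan 69° / sin 70° = 2.7723
δ = arctan(2.7723) = 70.16°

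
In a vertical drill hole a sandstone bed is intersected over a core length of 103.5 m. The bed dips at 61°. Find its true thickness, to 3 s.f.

True thickness t = h · cos(dip) = 103.5 × cos 61°
t = 103.5 × 0.4848 = 50.178 m

50.2 m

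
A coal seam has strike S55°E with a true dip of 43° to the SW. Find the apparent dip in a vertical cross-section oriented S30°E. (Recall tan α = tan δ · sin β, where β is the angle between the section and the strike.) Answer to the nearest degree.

The section lies 25° from the strike.
tan α = tan 43° × sin 25° = 0.9325 × 0.4226 = 0.3941
α = arctan(0.3941) = 21.51°

22°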